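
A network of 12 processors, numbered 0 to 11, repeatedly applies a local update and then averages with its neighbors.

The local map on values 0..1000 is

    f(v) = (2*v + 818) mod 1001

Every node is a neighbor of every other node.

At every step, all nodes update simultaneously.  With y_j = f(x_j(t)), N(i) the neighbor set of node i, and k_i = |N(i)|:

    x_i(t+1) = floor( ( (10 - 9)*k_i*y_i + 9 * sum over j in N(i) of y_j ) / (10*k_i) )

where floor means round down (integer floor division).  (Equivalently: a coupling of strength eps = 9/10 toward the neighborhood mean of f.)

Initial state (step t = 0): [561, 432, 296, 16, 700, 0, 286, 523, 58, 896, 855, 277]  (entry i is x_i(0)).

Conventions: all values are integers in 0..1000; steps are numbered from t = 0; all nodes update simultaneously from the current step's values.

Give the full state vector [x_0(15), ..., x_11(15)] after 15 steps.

Simulating step by step:
t=0: [561, 432, 296, 16, 700, 0, 286, 523, 58, 896, 855, 277]
t=1: [639, 634, 629, 637, 626, 637, 629, 637, 639, 633, 631, 628]
t=2: [82, 82, 82, 82, 82, 82, 82, 82, 82, 82, 82, 82]
t=3: [982, 982, 982, 982, 982, 982, 982, 982, 982, 982, 982, 982]
t=4: [780, 780, 780, 780, 780, 780, 780, 780, 780, 780, 780, 780]
t=5: [376, 376, 376, 376, 376, 376, 376, 376, 376, 376, 376, 376]
t=6: [569, 569, 569, 569, 569, 569, 569, 569, 569, 569, 569, 569]
t=7: [955, 955, 955, 955, 955, 955, 955, 955, 955, 955, 955, 955]
t=8: [726, 726, 726, 726, 726, 726, 726, 726, 726, 726, 726, 726]
t=9: [268, 268, 268, 268, 268, 268, 268, 268, 268, 268, 268, 268]
t=10: [353, 353, 353, 353, 353, 353, 353, 353, 353, 353, 353, 353]
t=11: [523, 523, 523, 523, 523, 523, 523, 523, 523, 523, 523, 523]
t=12: [863, 863, 863, 863, 863, 863, 863, 863, 863, 863, 863, 863]
t=13: [542, 542, 542, 542, 542, 542, 542, 542, 542, 542, 542, 542]
t=14: [901, 901, 901, 901, 901, 901, 901, 901, 901, 901, 901, 901]
t=15: [618, 618, 618, 618, 618, 618, 618, 618, 618, 618, 618, 618]

Answer: [618, 618, 618, 618, 618, 618, 618, 618, 618, 618, 618, 618]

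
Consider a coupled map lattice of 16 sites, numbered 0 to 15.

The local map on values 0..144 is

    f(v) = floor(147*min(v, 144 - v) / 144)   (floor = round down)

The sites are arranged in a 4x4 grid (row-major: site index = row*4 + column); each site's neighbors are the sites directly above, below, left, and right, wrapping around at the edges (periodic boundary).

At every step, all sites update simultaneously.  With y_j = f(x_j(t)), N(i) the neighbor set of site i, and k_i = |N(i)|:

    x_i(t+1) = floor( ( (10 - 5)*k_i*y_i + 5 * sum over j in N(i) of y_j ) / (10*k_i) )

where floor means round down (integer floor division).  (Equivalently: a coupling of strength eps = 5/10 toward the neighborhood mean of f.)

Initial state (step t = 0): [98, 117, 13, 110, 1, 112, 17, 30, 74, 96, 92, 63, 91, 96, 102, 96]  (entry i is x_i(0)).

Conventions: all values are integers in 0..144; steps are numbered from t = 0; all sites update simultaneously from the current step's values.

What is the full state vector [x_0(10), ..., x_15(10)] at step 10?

Simulating step by step:
t=0: [98, 117, 13, 110, 1, 112, 17, 30, 74, 96, 92, 63, 91, 96, 102, 96]
t=1: [37, 31, 21, 34, 22, 27, 24, 29, 56, 50, 48, 57, 53, 46, 41, 48]
t=2: [36, 31, 26, 34, 29, 29, 27, 31, 51, 47, 46, 52, 50, 45, 41, 47]
t=3: [36, 32, 29, 34, 33, 31, 30, 33, 48, 45, 44, 48, 48, 43, 41, 45]
t=4: [36, 33, 31, 34, 35, 33, 32, 34, 46, 43, 42, 45, 46, 42, 40, 44]
t=5: [36, 34, 32, 35, 36, 34, 33, 35, 44, 41, 41, 43, 44, 41, 39, 42]
t=6: [36, 34, 33, 35, 36, 35, 34, 35, 42, 40, 40, 41, 42, 40, 39, 41]
t=7: [36, 35, 34, 35, 36, 35, 34, 35, 40, 39, 39, 40, 40, 39, 38, 40]
t=8: [36, 35, 34, 35, 36, 35, 34, 35, 39, 38, 38, 39, 39, 38, 38, 39]
t=9: [36, 35, 34, 35, 36, 35, 34, 35, 38, 37, 37, 38, 38, 37, 37, 38]
t=10: [36, 35, 34, 35, 36, 35, 34, 35, 37, 36, 36, 37, 37, 36, 36, 37]

Answer: [36, 35, 34, 35, 36, 35, 34, 35, 37, 36, 36, 37, 37, 36, 36, 37]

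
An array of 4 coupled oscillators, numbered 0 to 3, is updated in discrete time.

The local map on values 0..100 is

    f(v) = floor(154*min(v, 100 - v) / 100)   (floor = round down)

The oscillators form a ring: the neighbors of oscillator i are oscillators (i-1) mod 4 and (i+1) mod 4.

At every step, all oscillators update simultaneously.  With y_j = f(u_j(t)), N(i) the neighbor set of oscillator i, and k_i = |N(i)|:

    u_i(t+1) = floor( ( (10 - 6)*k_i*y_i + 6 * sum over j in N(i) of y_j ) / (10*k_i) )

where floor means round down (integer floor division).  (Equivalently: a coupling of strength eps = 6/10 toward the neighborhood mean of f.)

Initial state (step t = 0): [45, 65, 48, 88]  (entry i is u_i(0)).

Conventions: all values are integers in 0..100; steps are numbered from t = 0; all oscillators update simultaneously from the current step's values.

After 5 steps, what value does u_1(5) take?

Simulating step by step:
t=0: [45, 65, 48, 88]
t=1: [48, 63, 50, 49]
t=2: [68, 67, 70, 75]
t=3: [46, 48, 44, 43]
t=4: [69, 70, 68, 67]
t=5: [47, 47, 48, 48]

Answer: u_1(5) = 47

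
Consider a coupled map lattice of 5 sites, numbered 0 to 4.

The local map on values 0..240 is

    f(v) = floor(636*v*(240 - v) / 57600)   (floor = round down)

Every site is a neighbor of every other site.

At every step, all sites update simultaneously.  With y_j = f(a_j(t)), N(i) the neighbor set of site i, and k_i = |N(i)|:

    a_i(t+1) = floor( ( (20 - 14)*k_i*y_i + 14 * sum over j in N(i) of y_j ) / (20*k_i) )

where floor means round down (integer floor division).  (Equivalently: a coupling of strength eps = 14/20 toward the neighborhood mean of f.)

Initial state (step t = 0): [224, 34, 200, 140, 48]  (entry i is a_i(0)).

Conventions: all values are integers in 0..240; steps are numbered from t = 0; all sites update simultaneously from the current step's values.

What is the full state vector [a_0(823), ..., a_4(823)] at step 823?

Answer: [149, 149, 149, 149, 149]
Key observation: The state at step 3, [149, 149, 149, 149, 149], reappears at step 4: the system is in a cycle of period 1 from step 3 on.  Therefore the state at step 823 equals the state at step 3 + ((823 - 3) mod 1) = 3, which is [149, 149, 149, 149, 149].

Derivation:
t=0: [224, 34, 200, 140, 48]
t=1: [85, 89, 91, 99, 92]
t=2: [148, 149, 149, 149, 149]
t=3: [149, 149, 149, 149, 149]
t=4: [149, 149, 149, 149, 149]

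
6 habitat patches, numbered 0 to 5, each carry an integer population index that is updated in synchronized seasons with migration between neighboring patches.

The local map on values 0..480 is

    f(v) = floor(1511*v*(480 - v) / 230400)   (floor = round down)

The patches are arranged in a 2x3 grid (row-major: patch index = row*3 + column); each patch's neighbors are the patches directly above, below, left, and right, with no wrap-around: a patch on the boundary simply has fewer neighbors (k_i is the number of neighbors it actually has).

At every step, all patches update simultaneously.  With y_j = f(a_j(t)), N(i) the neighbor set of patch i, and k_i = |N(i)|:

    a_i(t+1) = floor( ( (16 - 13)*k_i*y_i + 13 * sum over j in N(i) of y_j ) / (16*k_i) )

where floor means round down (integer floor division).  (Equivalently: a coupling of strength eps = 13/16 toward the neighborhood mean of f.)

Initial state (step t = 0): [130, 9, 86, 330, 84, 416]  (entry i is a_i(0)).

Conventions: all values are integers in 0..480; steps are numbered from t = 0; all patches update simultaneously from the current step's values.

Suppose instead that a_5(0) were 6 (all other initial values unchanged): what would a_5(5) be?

Answer: a_5(5) = 323
Key observation: This trace re-runs the system from the modified initial state.

Derivation:
t=0: [130, 9, 86, 330, 84, 6]
t=1: [198, 204, 59, 270, 140, 182]
t=2: [369, 296, 324, 345, 355, 259]
t=3: [319, 307, 359, 284, 335, 323]
t=4: [352, 319, 329, 334, 342, 306]
t=5: [321, 314, 339, 305, 329, 323]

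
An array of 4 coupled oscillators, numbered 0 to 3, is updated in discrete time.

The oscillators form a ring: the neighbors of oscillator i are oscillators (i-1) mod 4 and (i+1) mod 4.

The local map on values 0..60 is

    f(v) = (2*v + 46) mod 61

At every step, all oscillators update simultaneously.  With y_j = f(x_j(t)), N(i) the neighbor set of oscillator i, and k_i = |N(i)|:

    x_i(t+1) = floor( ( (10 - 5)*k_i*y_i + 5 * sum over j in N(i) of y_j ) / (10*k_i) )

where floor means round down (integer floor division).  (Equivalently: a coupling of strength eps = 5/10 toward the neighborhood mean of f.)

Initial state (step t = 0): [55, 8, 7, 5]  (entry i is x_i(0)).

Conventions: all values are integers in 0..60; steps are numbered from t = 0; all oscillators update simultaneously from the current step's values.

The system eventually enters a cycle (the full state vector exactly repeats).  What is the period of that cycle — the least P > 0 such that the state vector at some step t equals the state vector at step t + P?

Answer: 5
Key observation: The state at step 49, [29, 26, 13, 16], reappears at step 54 — and no state repeats earlier — so the cycle the system enters has period 5.

Derivation:
t=0: [55, 8, 7, 5]
t=1: [31, 24, 44, 51]
t=2: [38, 31, 20, 27]
t=3: [21, 29, 34, 25]
t=4: [33, 41, 46, 37]
t=5: [41, 19, 24, 46]
t=6: [12, 21, 26, 17]
t=7: [16, 25, 30, 21]
t=8: [24, 33, 38, 29]
t=9: [40, 33, 23, 29]
t=10: [25, 34, 39, 30]
t=11: [42, 35, 25, 31]
t=12: [29, 38, 43, 34]
t=13: [34, 13, 18, 39]
t=14: [29, 24, 13, 19]
t=15: [35, 30, 19, 25]
t=16: [47, 42, 31, 37]
t=17: [25, 20, 40, 45]
t=18: [27, 22, 11, 16]
t=19: [31, 26, 15, 20]
t=20: [39, 34, 23, 28]
t=21: [24, 34, 39, 28]
t=22: [40, 35, 24, 29]
t=23: [26, 36, 41, 30]
t=24: [44, 39, 28, 33]
t=25: [19, 14, 33, 38]
t=26: [14, 25, 28, 18]
t=27: [20, 31, 34, 24]
t=28: [32, 43, 46, 36]
t=29: [41, 21, 24, 44]
t=30: [12, 23, 26, 15]
t=31: [16, 27, 30, 19]
t=32: [24, 35, 38, 27]
t=33: [40, 35, 23, 27]
t=34: [25, 36, 39, 28]
t=35: [42, 37, 25, 29]
t=36: [29, 40, 43, 32]
t=37: [34, 15, 18, 37]
t=38: [45, 26, 29, 48]
t=39: [21, 32, 35, 24]
t=40: [34, 45, 48, 37]
t=41: [44, 25, 28, 47]
t=42: [19, 30, 33, 22]
t=43: [30, 41, 44, 33]
t=44: [36, 17, 20, 39]
t=45: [33, 30, 17, 21]
t=46: [43, 40, 27, 31]
t=47: [17, 14, 32, 35]
t=48: [26, 23, 41, 44]
t=49: [29, 26, 13, 16]
t=50: [35, 32, 19, 22]
t=51: [47, 44, 31, 34]
t=52: [25, 22, 39, 42]
t=53: [26, 23, 10, 13]
t=54: [29, 26, 13, 16]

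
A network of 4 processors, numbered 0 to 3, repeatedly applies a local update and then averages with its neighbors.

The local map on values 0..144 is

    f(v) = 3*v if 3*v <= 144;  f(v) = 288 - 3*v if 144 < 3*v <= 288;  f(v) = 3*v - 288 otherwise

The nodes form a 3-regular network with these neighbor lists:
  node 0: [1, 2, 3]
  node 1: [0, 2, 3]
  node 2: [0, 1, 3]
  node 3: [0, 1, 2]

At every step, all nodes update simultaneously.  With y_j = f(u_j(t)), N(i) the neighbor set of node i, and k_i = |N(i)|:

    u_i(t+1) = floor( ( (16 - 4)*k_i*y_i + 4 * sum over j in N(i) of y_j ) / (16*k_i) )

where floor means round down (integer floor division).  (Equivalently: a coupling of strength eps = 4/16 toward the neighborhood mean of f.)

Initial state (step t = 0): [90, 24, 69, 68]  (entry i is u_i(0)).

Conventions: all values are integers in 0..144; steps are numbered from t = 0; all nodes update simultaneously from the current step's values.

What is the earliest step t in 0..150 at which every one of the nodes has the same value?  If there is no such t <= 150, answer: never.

Simulating step by step:
t=0: [90, 24, 69, 68]  (not all equal)
t=1: [33, 69, 75, 77]  (not all equal)
t=2: [91, 79, 67, 63]  (not all equal)
t=3: [31, 55, 79, 87]  (not all equal)
t=4: [86, 106, 58, 42]  (not all equal)
t=5: [45, 45, 101, 109]  (not all equal)
t=6: [117, 117, 37, 53]  (not all equal)
t=7: [72, 72, 104, 116]  (not all equal)
t=8: [67, 67, 35, 59]  (not all equal)
t=9: [90, 90, 102, 106]  (not all equal)
t=10: [19, 19, 19, 27]  (not all equal)
t=11: [59, 59, 59, 75]  (not all equal)
t=12: [107, 107, 107, 75]  (not all equal)
t=13: [35, 35, 35, 55]  (not all equal)
t=14: [106, 106, 106, 118]  (not all equal)
t=15: [33, 33, 33, 57]  (not all equal)
t=16: [100, 100, 100, 112]  (not all equal)
t=17: [15, 15, 15, 39]  (not all equal)
t=18: [51, 51, 51, 99]  (not all equal)
t=19: [124, 124, 124, 40]  (not all equal)
t=20: [87, 87, 87, 111]  (not all equal)
t=21: [28, 28, 28, 40]  (not all equal)
t=22: [87, 87, 87, 111]  (not all equal)

Answer: never
Key observation: The state at step 20 reappears at step 22 — the system is in a cycle of period 2 from step 20 on.  No step 0..22 is synchronized, and the cycle repeats forever, so no step up to 150 (or ever) has all nodes equal.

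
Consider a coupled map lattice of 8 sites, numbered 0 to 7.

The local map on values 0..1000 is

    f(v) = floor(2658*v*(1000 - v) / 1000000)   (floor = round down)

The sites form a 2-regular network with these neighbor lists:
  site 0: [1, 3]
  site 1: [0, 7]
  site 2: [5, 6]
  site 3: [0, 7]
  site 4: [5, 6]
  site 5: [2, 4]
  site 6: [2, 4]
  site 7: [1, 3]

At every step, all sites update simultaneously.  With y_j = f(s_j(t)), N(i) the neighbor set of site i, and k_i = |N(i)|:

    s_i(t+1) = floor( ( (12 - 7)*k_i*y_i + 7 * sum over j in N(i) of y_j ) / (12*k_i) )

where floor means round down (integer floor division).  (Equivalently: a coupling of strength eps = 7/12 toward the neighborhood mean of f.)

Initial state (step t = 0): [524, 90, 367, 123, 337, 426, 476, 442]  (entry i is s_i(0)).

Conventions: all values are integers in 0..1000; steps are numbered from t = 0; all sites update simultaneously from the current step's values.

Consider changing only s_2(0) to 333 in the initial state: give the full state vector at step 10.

Simulating step by step:
t=0: [524, 90, 333, 123, 337, 426, 476, 442]
t=1: [422, 474, 628, 503, 629, 615, 620, 419]
t=2: [656, 653, 624, 654, 624, 623, 622, 656]
t=3: [600, 600, 623, 599, 623, 623, 623, 600]
t=4: [637, 637, 624, 637, 624, 624, 624, 637]
t=5: [614, 614, 623, 614, 623, 623, 623, 614]
t=6: [629, 629, 624, 629, 624, 624, 624, 629]
t=7: [620, 620, 623, 620, 623, 623, 623, 620]
t=8: [626, 626, 624, 626, 624, 624, 624, 626]
t=9: [622, 622, 623, 622, 623, 623, 623, 622]
t=10: [624, 624, 624, 624, 624, 624, 624, 624]

Answer: [624, 624, 624, 624, 624, 624, 624, 624]
Key observation: This trace re-runs the system from the modified initial state.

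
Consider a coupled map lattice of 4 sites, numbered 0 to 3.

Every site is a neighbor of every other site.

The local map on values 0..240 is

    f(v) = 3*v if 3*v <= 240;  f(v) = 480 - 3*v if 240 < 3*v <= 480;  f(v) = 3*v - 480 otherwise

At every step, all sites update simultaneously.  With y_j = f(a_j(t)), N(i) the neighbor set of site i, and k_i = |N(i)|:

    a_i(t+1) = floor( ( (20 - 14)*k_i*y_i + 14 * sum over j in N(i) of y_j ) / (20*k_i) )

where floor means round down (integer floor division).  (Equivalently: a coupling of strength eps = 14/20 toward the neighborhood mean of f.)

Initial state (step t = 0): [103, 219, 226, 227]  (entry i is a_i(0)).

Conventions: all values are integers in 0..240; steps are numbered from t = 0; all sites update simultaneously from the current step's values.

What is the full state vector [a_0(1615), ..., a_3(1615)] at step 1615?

Simulating step by step:
t=0: [103, 219, 226, 227]
t=1: [185, 186, 187, 187]
t=2: [78, 78, 78, 78]
t=3: [234, 234, 234, 234]
t=4: [222, 222, 222, 222]
t=5: [186, 186, 186, 186]
t=6: [78, 78, 78, 78]

Answer: [234, 234, 234, 234]
Key observation: The state at step 2, [78, 78, 78, 78], reappears at step 6: the system is in a cycle of period 4 from step 2 on.  Therefore the state at step 1615 equals the state at step 2 + ((1615 - 2) mod 4) = 3, which is [234, 234, 234, 234].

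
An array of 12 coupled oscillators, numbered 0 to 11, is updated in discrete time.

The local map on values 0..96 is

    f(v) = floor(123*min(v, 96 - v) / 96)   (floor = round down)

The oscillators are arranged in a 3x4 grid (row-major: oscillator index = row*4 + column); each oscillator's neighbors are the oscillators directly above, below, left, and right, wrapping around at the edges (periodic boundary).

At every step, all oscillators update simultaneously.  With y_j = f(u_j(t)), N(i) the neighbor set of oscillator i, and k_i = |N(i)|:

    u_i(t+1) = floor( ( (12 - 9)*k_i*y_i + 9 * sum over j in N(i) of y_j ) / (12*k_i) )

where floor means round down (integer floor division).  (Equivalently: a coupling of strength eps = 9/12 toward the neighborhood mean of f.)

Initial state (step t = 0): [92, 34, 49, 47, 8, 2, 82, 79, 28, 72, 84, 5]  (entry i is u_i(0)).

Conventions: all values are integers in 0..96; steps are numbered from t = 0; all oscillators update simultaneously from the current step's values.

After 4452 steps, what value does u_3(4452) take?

Simulating step by step:
t=0: [92, 34, 49, 47, 8, 2, 82, 79, 28, 72, 84, 5]
t=1: [29, 28, 40, 32, 14, 19, 22, 22, 18, 25, 24, 26]
t=2: [31, 35, 37, 38, 25, 27, 31, 29, 28, 29, 34, 31]
t=3: [39, 40, 44, 42, 35, 37, 39, 38, 36, 38, 41, 40]
t=4: [48, 50, 52, 51, 46, 47, 50, 48, 47, 48, 51, 50]
t=5: [58, 59, 57, 58, 59, 59, 58, 58, 59, 59, 57, 58]
t=6: [47, 47, 48, 48, 47, 47, 48, 47, 47, 47, 48, 48]
t=7: [60, 60, 60, 60, 60, 60, 60, 60, 60, 60, 60, 60]
t=8: [46, 46, 46, 46, 46, 46, 46, 46, 46, 46, 46, 46]
t=9: [58, 58, 58, 58, 58, 58, 58, 58, 58, 58, 58, 58]
t=10: [48, 48, 48, 48, 48, 48, 48, 48, 48, 48, 48, 48]
t=11: [61, 61, 61, 61, 61, 61, 61, 61, 61, 61, 61, 61]
t=12: [44, 44, 44, 44, 44, 44, 44, 44, 44, 44, 44, 44]
t=13: [56, 56, 56, 56, 56, 56, 56, 56, 56, 56, 56, 56]
t=14: [51, 51, 51, 51, 51, 51, 51, 51, 51, 51, 51, 51]
t=15: [57, 57, 57, 57, 57, 57, 57, 57, 57, 57, 57, 57]
t=16: [49, 49, 49, 49, 49, 49, 49, 49, 49, 49, 49, 49]
t=17: [60, 60, 60, 60, 60, 60, 60, 60, 60, 60, 60, 60]

Answer: u_3(4452) = 44
Key observation: The state at step 7, [60, 60, 60, 60, 60, 60, 60, 60, 60, 60, 60, 60], reappears at step 17: the system is in a cycle of period 10 from step 7 on.  Therefore the state at step 4452 equals the state at step 7 + ((4452 - 7) mod 10) = 12, which is [44, 44, 44, 44, 44, 44, 44, 44, 44, 44, 44, 44].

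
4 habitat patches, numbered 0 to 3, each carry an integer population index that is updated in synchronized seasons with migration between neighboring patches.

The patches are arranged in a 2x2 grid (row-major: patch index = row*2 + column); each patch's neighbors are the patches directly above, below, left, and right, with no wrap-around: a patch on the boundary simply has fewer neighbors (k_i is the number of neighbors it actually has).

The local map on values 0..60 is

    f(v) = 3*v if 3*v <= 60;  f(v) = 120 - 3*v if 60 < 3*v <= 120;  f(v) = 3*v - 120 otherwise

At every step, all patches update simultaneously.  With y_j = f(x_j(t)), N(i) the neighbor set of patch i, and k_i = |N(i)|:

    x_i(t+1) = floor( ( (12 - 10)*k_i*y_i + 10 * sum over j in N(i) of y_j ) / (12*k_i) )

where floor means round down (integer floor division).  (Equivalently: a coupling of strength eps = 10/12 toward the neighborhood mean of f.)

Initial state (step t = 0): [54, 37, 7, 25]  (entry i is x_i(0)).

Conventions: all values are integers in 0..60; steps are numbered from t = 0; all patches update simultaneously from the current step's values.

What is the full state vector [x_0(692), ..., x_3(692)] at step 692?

Answer: [46, 14, 14, 46]
Key observation: The state at step 10, [46, 14, 14, 46], reappears at step 12: the system is in a cycle of period 2 from step 10 on.  Therefore the state at step 692 equals the state at step 10 + ((692 - 10) mod 2) = 10, which is [46, 14, 14, 46].

Derivation:
t=0: [54, 37, 7, 25]
t=1: [19, 37, 39, 20]
t=2: [14, 50, 49, 15]
t=3: [30, 41, 40, 31]
t=4: [6, 24, 23, 5]
t=5: [44, 21, 22, 43]
t=6: [48, 18, 17, 47]
t=7: [47, 27, 27, 47]
t=8: [36, 24, 24, 36]
t=9: [42, 18, 18, 42]
t=10: [46, 14, 14, 46]
t=11: [38, 22, 22, 38]
t=12: [46, 14, 14, 46]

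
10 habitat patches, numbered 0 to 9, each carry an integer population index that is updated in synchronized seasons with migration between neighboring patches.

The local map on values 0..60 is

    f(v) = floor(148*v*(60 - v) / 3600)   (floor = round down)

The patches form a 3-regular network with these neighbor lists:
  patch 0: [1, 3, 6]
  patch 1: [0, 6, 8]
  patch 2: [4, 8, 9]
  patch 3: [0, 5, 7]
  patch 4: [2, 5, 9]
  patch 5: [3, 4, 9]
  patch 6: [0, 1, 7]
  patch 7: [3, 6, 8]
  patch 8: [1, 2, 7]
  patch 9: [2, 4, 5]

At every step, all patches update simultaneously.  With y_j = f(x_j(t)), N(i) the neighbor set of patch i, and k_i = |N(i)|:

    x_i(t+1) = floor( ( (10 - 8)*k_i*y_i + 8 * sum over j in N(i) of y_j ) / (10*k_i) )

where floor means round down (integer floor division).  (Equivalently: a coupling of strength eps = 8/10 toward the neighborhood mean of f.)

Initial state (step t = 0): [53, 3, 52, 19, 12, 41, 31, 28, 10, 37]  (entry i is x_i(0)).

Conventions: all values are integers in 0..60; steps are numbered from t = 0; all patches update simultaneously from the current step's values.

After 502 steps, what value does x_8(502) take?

Answer: x_8(502) = 35
Key observation: The state at step 4, [35, 35, 35, 35, 35, 35, 35, 35, 35, 35], reappears at step 5: the system is in a cycle of period 1 from step 4 on.  Therefore the state at step 502 equals the state at step 4 + ((502 - 4) mod 1) = 4, which is [35, 35, 35, 35, 35, 35, 35, 35, 35, 35].

Derivation:
t=0: [53, 3, 52, 19, 12, 41, 31, 28, 10, 37]
t=1: [23, 20, 23, 28, 26, 30, 22, 30, 20, 26]
t=2: [34, 33, 34, 36, 35, 36, 34, 34, 33, 35]
t=3: [35, 36, 35, 35, 35, 35, 36, 35, 36, 35]
t=4: [35, 35, 35, 35, 35, 35, 35, 35, 35, 35]
t=5: [35, 35, 35, 35, 35, 35, 35, 35, 35, 35]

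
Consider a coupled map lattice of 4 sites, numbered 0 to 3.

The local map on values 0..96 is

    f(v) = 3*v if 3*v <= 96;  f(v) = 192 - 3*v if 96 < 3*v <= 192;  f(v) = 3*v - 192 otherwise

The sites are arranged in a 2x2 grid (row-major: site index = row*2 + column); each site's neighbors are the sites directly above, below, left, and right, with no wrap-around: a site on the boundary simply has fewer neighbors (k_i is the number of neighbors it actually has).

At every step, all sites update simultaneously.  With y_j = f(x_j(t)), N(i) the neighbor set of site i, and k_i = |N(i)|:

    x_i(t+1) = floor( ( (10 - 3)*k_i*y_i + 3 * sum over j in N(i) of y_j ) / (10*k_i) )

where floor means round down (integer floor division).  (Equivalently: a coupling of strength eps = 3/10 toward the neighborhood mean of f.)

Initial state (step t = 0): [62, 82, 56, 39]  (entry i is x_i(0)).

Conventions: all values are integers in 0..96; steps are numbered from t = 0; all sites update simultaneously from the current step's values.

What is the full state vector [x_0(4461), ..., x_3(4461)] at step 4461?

Answer: [61, 55, 55, 61]
Key observation: The state at step 27, [36, 26, 26, 36], reappears at step 37: the system is in a cycle of period 10 from step 27 on.  Therefore the state at step 4461 equals the state at step 27 + ((4461 - 27) mod 10) = 31, which is [61, 55, 55, 61].

Derivation:
t=0: [62, 82, 56, 39]
t=1: [15, 49, 28, 64]
t=2: [50, 38, 65, 19]
t=3: [41, 69, 16, 52]
t=4: [57, 26, 49, 34]
t=5: [33, 71, 48, 81]
t=6: [75, 36, 55, 46]
t=7: [39, 71, 31, 54]
t=8: [69, 30, 80, 38]
t=9: [31, 76, 47, 75]
t=10: [78, 44, 54, 36]
t=11: [42, 60, 39, 72]
t=12: [59, 21, 66, 29]
t=13: [20, 59, 19, 71]
t=14: [52, 22, 52, 25]
t=15: [40, 62, 41, 67]
t=16: [61, 16, 60, 17]
t=17: [15, 42, 17, 44]
t=18: [49, 61, 51, 59]
t=19: [38, 15, 36, 17]
t=20: [73, 50, 78, 55]
t=21: [31, 37, 37, 31]
t=22: [89, 84, 84, 89]
t=23: [70, 64, 64, 70]
t=24: [12, 5, 5, 12]
t=25: [29, 21, 21, 29]
t=26: [79, 70, 70, 79]
t=27: [36, 26, 26, 36]
t=28: [82, 79, 79, 82]
t=29: [51, 47, 47, 51]
t=30: [42, 47, 47, 42]
t=31: [61, 55, 55, 61]
t=32: [14, 21, 21, 14]
t=33: [48, 56, 56, 48]
t=34: [40, 31, 31, 40]
t=35: [78, 86, 86, 78]
t=36: [49, 58, 58, 49]
t=37: [36, 26, 26, 36]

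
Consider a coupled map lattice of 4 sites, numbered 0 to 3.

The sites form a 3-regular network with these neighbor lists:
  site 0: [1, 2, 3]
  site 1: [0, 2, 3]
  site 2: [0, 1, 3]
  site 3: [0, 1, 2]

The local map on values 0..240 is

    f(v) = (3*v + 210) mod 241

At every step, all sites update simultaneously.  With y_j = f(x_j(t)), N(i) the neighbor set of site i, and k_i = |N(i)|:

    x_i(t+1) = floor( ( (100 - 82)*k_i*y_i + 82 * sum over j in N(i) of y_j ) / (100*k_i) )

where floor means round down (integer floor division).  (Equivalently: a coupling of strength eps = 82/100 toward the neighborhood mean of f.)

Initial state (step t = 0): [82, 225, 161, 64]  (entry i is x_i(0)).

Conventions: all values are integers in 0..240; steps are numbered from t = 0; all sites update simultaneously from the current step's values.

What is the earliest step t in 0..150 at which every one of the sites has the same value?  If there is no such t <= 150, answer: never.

Simulating step by step:
t=0: [82, 225, 161, 64]  (not all equal)
t=1: [184, 189, 185, 189]  (not all equal)
t=2: [48, 46, 47, 46]  (not all equal)
t=3: [108, 109, 109, 109]  (not all equal)
t=4: [54, 54, 54, 54]  (all equal)

Answer: 4
Key observation: Synchronization is absorbing here: once all sites are equal they stay equal, and step 4 is the first all-equal step.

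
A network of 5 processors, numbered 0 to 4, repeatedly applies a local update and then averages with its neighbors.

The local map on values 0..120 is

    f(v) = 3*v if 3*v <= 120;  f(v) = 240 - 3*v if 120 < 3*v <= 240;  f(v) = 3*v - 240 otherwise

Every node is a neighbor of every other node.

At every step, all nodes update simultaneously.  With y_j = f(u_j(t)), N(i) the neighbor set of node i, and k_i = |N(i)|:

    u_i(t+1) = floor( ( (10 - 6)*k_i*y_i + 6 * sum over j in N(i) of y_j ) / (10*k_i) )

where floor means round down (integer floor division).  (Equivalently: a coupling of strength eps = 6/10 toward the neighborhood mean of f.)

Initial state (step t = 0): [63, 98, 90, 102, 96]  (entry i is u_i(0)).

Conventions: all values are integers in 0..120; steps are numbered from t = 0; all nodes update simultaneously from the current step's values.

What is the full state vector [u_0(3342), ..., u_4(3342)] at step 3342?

Answer: [39, 39, 40, 39, 40]
Key observation: The state at step 11, [117, 117, 118, 117, 118], reappears at step 15: the system is in a cycle of period 4 from step 11 on.  Therefore the state at step 3342 equals the state at step 11 + ((3342 - 11) mod 4) = 14, which is [39, 39, 40, 39, 40].

Derivation:
t=0: [63, 98, 90, 102, 96]
t=1: [50, 50, 44, 53, 49]
t=2: [91, 91, 96, 89, 92]
t=3: [34, 34, 38, 33, 35]
t=4: [103, 103, 106, 103, 104]
t=5: [70, 70, 73, 70, 71]
t=6: [28, 28, 25, 28, 27]
t=7: [82, 82, 79, 82, 81]
t=8: [5, 5, 4, 5, 4]
t=9: [14, 14, 13, 14, 13]
t=10: [41, 41, 40, 41, 40]
t=11: [117, 117, 118, 117, 118]
t=12: [111, 111, 112, 111, 112]
t=13: [93, 93, 94, 93, 94]
t=14: [39, 39, 40, 39, 40]
t=15: [117, 117, 118, 117, 118]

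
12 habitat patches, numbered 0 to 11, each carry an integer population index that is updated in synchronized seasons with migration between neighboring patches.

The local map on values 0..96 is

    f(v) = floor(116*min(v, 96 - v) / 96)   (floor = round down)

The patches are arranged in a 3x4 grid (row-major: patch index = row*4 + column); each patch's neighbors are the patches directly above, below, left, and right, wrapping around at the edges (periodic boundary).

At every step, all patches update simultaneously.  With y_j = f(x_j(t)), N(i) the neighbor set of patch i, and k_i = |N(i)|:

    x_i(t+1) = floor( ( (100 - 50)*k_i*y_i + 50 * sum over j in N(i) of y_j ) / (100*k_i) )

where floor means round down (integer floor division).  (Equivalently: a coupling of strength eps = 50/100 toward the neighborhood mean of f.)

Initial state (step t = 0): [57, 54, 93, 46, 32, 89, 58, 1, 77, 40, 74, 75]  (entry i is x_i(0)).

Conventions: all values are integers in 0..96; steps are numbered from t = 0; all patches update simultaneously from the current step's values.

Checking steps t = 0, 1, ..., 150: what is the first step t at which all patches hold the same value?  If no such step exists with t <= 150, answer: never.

Answer: 10
Key observation: Synchronization is absorbing here: once all patches are equal they stay equal, and step 10 is the first all-equal step.

Derivation:
t=0: [57, 54, 93, 46, 32, 89, 58, 1, 77, 40, 74, 75]  (not all equal)
t=1: [44, 38, 23, 37, 28, 26, 27, 20, 30, 37, 28, 25]  (not all equal)
t=2: [46, 41, 32, 38, 34, 34, 30, 29, 38, 40, 33, 32]  (not all equal)
t=3: [50, 47, 40, 43, 42, 42, 37, 37, 45, 45, 39, 39]  (not all equal)
t=4: [53, 53, 48, 49, 50, 50, 45, 46, 52, 52, 47, 48]  (not all equal)
t=5: [52, 52, 56, 55, 54, 54, 55, 55, 53, 53, 55, 56]  (not all equal)
t=6: [51, 51, 49, 49, 50, 50, 49, 49, 50, 50, 49, 48]  (not all equal)
t=7: [54, 54, 55, 56, 55, 55, 55, 56, 55, 55, 56, 56]  (not all equal)
t=8: [49, 49, 48, 48, 49, 49, 48, 48, 49, 49, 48, 48]  (not all equal)
t=9: [56, 56, 57, 57, 56, 56, 57, 57, 56, 56, 57, 57]  (not all equal)
t=10: [47, 47, 47, 47, 47, 47, 47, 47, 47, 47, 47, 47]  (all equal)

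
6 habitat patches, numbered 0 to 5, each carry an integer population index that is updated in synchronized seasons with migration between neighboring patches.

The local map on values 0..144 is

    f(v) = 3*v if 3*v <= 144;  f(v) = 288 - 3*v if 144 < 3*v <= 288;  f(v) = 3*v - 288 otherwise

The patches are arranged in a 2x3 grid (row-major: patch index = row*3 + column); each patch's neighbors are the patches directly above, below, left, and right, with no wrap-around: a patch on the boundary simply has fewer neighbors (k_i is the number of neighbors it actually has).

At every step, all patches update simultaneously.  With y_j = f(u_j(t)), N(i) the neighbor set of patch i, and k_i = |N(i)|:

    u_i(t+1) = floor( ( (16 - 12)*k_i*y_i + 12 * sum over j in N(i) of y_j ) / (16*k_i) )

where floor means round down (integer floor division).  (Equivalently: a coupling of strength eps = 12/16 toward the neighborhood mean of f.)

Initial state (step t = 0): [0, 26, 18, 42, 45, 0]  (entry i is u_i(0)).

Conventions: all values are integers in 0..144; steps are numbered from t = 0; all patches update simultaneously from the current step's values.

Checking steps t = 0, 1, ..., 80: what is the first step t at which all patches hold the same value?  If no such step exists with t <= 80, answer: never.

Answer: 32
Key observation: Synchronization is absorbing here: once all patches are equal they stay equal, and step 32 is the first all-equal step.

Derivation:
t=0: [0, 26, 18, 42, 45, 0]  (not all equal)
t=1: [76, 66, 42, 82, 84, 70]  (not all equal)
t=2: [64, 78, 94, 46, 61, 80]  (not all equal)
t=3: [96, 65, 39, 109, 86, 53]  (not all equal)
t=4: [49, 60, 112, 21, 72, 87]  (not all equal)
t=5: [99, 92, 62, 95, 67, 51]  (not all equal)
t=6: [7, 52, 80, 36, 59, 104]  (not all equal)
t=7: [95, 78, 70, 76, 93, 65]  (not all equal)
t=8: [43, 36, 74, 19, 54, 55]  (not all equal)
t=9: [94, 107, 103, 109, 103, 102]  (not all equal)
t=10: [28, 20, 24, 19, 27, 20]  (not all equal)
t=11: [64, 74, 63, 76, 64, 72]  (not all equal)
t=12: [71, 89, 76, 87, 73, 91]  (not all equal)
t=13: [36, 56, 28, 60, 33, 52]  (not all equal)
t=14: [112, 102, 115, 104, 114, 101]  (not all equal)
t=15: [27, 44, 26, 44, 27, 45]  (not all equal)
t=16: [119, 93, 119, 93, 120, 93]  (not all equal)
t=17: [24, 54, 24, 55, 24, 55]  (not all equal)
t=18: [111, 85, 111, 84, 111, 84]  (not all equal)
t=19: [37, 42, 37, 42, 37, 42]  (not all equal)
t=20: [122, 114, 122, 114, 122, 114]  (not all equal)
t=21: [60, 72, 60, 72, 60, 72]  (not all equal)
t=22: [81, 99, 81, 99, 81, 99]  (not all equal)
t=23: [18, 36, 18, 36, 18, 36]  (not all equal)
t=24: [94, 67, 94, 67, 94, 67]  (not all equal)
t=25: [66, 26, 66, 26, 66, 26]  (not all equal)
t=26: [81, 87, 81, 87, 81, 87]  (not all equal)
t=27: [31, 40, 31, 40, 31, 40]  (not all equal)
t=28: [113, 99, 113, 99, 113, 99]  (not all equal)
t=29: [19, 40, 19, 40, 19, 40]  (not all equal)
t=30: [104, 72, 104, 72, 104, 72]  (not all equal)
t=31: [60, 36, 60, 36, 60, 36]  (not all equal)
t=32: [108, 108, 108, 108, 108, 108]  (all equal)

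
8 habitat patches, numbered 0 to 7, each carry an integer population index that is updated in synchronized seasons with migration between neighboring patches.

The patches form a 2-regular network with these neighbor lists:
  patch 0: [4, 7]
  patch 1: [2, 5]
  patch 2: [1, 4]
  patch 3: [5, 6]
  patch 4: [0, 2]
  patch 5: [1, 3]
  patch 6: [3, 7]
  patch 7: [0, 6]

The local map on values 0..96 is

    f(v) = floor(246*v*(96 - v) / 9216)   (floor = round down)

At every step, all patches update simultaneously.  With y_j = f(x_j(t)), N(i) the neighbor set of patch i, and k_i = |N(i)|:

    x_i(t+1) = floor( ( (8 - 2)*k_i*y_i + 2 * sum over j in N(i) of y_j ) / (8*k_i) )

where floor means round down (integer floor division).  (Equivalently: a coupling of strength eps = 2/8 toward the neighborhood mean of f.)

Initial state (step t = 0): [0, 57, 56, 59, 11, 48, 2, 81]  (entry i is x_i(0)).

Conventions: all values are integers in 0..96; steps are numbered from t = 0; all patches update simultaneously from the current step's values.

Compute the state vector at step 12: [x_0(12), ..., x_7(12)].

Answer: [58, 58, 58, 58, 58, 58, 58, 58]

Derivation:
t=0: [0, 57, 56, 59, 11, 48, 2, 81]
t=1: [7, 59, 54, 51, 25, 60, 15, 24]
t=2: [23, 58, 58, 56, 44, 57, 37, 40]
t=3: [48, 58, 58, 58, 58, 58, 58, 57]
t=4: [60, 58, 58, 58, 58, 58, 58, 59]
t=5: [57, 58, 58, 58, 57, 58, 58, 57]
t=6: [59, 58, 58, 58, 58, 58, 58, 58]
t=7: [58, 58, 58, 58, 58, 58, 58, 58]
t=8: [58, 58, 58, 58, 58, 58, 58, 58]
t=9: [58, 58, 58, 58, 58, 58, 58, 58]
t=10: [58, 58, 58, 58, 58, 58, 58, 58]
t=11: [58, 58, 58, 58, 58, 58, 58, 58]
t=12: [58, 58, 58, 58, 58, 58, 58, 58]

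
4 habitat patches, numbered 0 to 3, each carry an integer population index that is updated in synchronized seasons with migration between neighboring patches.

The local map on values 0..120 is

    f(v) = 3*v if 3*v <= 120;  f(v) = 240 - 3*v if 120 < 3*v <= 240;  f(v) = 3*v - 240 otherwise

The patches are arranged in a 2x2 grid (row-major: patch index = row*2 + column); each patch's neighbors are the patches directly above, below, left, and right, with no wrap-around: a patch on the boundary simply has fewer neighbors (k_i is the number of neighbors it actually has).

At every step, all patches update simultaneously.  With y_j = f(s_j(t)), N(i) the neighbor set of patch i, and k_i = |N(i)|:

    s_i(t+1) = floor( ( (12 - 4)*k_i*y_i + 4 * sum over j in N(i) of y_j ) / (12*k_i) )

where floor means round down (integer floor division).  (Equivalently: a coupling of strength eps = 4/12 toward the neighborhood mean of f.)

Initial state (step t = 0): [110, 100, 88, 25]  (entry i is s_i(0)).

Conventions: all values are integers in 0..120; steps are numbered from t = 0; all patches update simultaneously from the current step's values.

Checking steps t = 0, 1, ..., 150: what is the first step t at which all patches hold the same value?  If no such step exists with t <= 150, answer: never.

Simulating step by step:
t=0: [110, 100, 88, 25]  (not all equal)
t=1: [74, 67, 43, 64]  (not all equal)
t=2: [37, 37, 85, 57]  (not all equal)
t=3: [95, 104, 40, 67]  (not all equal)
t=4: [62, 62, 94, 58]  (not all equal)
t=5: [52, 56, 48, 60]  (not all equal)
t=6: [84, 72, 88, 68]  (not all equal)
t=7: [16, 24, 24, 32]  (not all equal)
t=8: [56, 72, 72, 88]  (not all equal)
t=9: [56, 32, 32, 24]  (not all equal)
t=10: [80, 88, 88, 80]  (not all equal)
t=11: [8, 16, 16, 8]  (not all equal)
t=12: [32, 40, 40, 32]  (not all equal)
t=13: [104, 112, 112, 104]  (not all equal)
t=14: [80, 88, 88, 80]  (not all equal)

Answer: never
Key observation: The state at step 10 reappears at step 14 — the system is in a cycle of period 4 from step 10 on.  No step 0..14 is synchronized, and the cycle repeats forever, so no step up to 150 (or ever) has all patches equal.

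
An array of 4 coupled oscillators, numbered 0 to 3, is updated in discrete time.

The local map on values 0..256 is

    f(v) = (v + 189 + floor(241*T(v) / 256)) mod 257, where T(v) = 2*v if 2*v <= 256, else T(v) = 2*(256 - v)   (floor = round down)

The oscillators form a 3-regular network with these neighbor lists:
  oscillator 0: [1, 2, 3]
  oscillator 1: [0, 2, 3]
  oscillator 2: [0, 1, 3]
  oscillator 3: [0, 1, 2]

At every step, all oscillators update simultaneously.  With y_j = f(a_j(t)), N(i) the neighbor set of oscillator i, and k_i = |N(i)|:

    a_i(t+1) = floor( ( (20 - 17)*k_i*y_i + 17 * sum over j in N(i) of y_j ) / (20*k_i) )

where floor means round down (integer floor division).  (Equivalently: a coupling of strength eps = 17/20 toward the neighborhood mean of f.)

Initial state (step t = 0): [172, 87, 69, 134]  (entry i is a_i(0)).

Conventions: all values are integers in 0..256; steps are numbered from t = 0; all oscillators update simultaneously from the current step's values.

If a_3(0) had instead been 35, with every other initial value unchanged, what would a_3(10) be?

Answer: a_3(10) = 233
Key observation: This trace re-runs the system from the modified initial state.

Derivation:
t=0: [172, 87, 69, 35]
t=1: [98, 74, 81, 94]
t=2: [177, 186, 183, 178]
t=3: [214, 181, 180, 180]
t=4: [250, 246, 246, 246]
t=5: [195, 195, 195, 195]
t=6: [241, 241, 241, 241]
t=7: [201, 201, 201, 201]
t=8: [236, 236, 236, 236]
t=9: [205, 205, 205, 205]
t=10: [233, 233, 233, 233]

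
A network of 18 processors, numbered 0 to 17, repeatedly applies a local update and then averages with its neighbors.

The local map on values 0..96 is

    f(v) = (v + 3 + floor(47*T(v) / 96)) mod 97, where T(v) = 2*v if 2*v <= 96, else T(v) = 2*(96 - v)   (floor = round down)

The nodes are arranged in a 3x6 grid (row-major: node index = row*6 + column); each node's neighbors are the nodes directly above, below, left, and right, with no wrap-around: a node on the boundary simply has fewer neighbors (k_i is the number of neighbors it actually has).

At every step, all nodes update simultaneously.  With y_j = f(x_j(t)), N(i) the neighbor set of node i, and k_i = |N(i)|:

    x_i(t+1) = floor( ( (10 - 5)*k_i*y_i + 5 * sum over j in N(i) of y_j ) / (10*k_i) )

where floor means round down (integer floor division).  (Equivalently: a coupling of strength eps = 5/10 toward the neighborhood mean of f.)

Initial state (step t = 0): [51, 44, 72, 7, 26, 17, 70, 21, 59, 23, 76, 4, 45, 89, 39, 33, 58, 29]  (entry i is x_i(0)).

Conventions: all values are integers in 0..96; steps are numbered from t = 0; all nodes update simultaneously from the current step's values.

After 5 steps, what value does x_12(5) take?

Simulating step by step:
t=0: [51, 44, 72, 7, 26, 17, 70, 21, 59, 23, 76, 4, 45, 89, 39, 33, 58, 29]
t=1: [23, 52, 18, 25, 35, 34, 23, 33, 22, 34, 14, 21, 46, 36, 51, 55, 22, 32]
t=2: [36, 26, 35, 56, 61, 64, 59, 55, 45, 51, 44, 49, 77, 64, 20, 20, 39, 55]
t=3: [50, 51, 60, 12, 15, 1, 13, 19, 60, 28, 55, 15, 1, 7, 43, 41, 62, 20]
t=4: [7, 7, 5, 28, 21, 18, 21, 25, 23, 43, 15, 23, 13, 30, 60, 66, 21, 29]
t=5: [23, 21, 26, 53, 43, 42, 38, 47, 43, 61, 44, 45, 40, 44, 19, 22, 37, 53]

Answer: x_12(5) = 40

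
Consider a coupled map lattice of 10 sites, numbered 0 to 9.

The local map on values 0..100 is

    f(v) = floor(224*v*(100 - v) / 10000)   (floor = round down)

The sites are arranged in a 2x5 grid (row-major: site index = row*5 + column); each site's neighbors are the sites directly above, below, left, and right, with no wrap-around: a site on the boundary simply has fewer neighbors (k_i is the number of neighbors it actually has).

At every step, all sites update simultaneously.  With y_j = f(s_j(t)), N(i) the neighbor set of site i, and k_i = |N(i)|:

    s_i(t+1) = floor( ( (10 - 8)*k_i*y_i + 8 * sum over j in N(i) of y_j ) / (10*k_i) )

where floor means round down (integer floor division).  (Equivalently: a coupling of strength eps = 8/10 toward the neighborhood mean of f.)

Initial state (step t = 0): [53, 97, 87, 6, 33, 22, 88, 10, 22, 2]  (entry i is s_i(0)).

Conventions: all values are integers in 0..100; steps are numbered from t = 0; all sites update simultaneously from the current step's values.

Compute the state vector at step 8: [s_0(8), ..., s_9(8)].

Simulating step by step:
t=0: [53, 97, 87, 6, 33, 22, 88, 10, 22, 2]
t=1: [28, 28, 15, 32, 16, 38, 21, 26, 17, 35]
t=2: [47, 38, 41, 33, 45, 43, 44, 34, 43, 34]
t=3: [53, 54, 51, 53, 50, 54, 52, 53, 50, 53]
t=4: [55, 55, 55, 55, 55, 55, 55, 55, 55, 55]
t=5: [55, 55, 55, 55, 55, 55, 55, 55, 55, 55]
t=6: [55, 55, 55, 55, 55, 55, 55, 55, 55, 55]
t=7: [55, 55, 55, 55, 55, 55, 55, 55, 55, 55]
t=8: [55, 55, 55, 55, 55, 55, 55, 55, 55, 55]

Answer: [55, 55, 55, 55, 55, 55, 55, 55, 55, 55]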